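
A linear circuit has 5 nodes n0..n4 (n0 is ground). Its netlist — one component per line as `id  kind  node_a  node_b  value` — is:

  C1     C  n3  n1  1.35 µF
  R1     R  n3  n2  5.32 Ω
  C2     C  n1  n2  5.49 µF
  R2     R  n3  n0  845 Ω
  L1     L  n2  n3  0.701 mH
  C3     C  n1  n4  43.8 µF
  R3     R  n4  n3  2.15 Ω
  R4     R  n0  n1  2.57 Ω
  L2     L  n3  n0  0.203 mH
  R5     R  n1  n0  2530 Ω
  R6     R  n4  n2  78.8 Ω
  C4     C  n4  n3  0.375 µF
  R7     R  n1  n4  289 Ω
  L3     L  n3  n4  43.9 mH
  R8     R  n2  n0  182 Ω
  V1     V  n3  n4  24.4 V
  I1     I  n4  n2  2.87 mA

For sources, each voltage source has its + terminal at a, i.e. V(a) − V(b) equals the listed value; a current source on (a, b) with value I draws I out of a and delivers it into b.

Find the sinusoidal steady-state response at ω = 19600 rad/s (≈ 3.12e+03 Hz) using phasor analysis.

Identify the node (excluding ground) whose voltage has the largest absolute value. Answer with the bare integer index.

MNA unknowns: 4 node voltages V₁..V_4 plus 1 source current (V1)
C1: Y=0.000+0.02646j on G[3,1]
R1: Y=0.1880+0.000j on G[3,2]
C2: Y=0.000+0.1076j on G[1,2]
R2: Y=0.001183+0.000j on G[3,0]
L1: Y=0.000-0.07278j on G[2,3]
C3: Y=0.000+0.8585j on G[1,4]
R3: Y=0.4651+0.000j on G[4,3]
R4: Y=0.3891+0.000j on G[0,1]
L2: Y=0.000-0.2513j on G[3,0]
R5: Y=0.0003953+0.000j on G[1,0]
R6: Y=0.01269+0.000j on G[4,2]
C4: Y=0.000+0.007350j on G[4,3]
R7: Y=0.003460+0.000j on G[1,4]
L3: Y=0.000-0.001162j on G[3,4]
R8: Y=0.005495+0.000j on G[2,0]
V1: row V3−V4=24.4, i_V1 at 3,4
I1: z[4]−=0.00287, z[2]+=0.00287
solve → V1=-9.924+9.676j, V2=13.76+1.771j, V3=15.10+15.01j, V4=-9.295+15.01j
aux → i_V1=-16.21+0.5749j

3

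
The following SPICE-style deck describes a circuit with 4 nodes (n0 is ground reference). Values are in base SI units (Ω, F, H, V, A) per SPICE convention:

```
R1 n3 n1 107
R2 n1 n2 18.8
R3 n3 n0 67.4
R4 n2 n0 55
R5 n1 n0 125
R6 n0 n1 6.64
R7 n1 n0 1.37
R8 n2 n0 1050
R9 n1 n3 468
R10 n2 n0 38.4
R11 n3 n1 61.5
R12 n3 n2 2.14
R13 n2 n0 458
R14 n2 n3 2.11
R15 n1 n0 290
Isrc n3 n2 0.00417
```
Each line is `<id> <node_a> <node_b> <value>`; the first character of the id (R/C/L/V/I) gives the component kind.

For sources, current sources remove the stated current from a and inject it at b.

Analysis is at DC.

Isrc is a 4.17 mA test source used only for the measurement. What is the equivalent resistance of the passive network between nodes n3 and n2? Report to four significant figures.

R_eq = 1.030 Ω

MNA unknowns: 3 node voltages V₁..V_3
R1: Y=0.009346 on G[3,1]
R2: Y=0.05319 on G[1,2]
R3: Y=0.01484 on G[3,0]
R4: Y=0.01818 on G[2,0]
R5: Y=0.008000 on G[1,0]
R6: Y=0.1506 on G[0,1]
R7: Y=0.7299 on G[1,0]
R8: Y=0.0009524 on G[2,0]
R9: Y=0.002137 on G[1,3]
R10: Y=0.02604 on G[2,0]
R11: Y=0.01626 on G[3,1]
R12: Y=0.4673 on G[3,2]
R13: Y=0.002183 on G[2,0]
R14: Y=0.4739 on G[2,3]
R15: Y=0.003448 on G[1,0]
Isrc: z[3]−=0.00417, z[2]+=0.00417
solve → V1=-1.698e-05, V2=0.001268, V3=-0.003026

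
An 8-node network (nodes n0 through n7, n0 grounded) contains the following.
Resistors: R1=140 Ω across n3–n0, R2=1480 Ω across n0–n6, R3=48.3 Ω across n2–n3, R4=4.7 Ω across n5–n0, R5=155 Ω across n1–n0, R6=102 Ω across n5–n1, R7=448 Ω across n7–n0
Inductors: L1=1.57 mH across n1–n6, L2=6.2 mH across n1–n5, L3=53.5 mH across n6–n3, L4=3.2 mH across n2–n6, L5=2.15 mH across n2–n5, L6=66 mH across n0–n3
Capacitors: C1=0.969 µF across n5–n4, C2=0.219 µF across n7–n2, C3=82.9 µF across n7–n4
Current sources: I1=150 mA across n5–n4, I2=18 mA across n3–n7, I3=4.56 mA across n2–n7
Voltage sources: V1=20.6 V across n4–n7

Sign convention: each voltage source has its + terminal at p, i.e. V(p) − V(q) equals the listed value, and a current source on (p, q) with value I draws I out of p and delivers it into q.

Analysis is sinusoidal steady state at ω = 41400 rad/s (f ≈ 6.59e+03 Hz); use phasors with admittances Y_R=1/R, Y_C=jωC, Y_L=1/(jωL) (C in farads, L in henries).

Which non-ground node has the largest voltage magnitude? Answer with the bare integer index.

7

MNA unknowns: 7 node voltages V₁..V_7 plus 1 source current (V1)
R1: Y=0.007143+0.000j on G[3,0]
L1: Y=0.000-0.01539j on G[1,6]
L2: Y=0.000-0.003896j on G[1,5]
C1: Y=0.000+0.04012j on G[5,4]
R2: Y=0.0006757+0.000j on G[0,6]
C2: Y=0.000+0.009067j on G[7,2]
L3: Y=0.000-0.0004515j on G[6,3]
R3: Y=0.02070+0.000j on G[2,3]
L4: Y=0.000-0.007548j on G[2,6]
I1: z[5]−=0.15, z[4]+=0.15
R4: Y=0.2128+0.000j on G[5,0]
L5: Y=0.000-0.01123j on G[2,5]
R5: Y=0.006452+0.000j on G[1,0]
R6: Y=0.009804+0.000j on G[5,1]
I2: z[3]−=0.018, z[7]+=0.018
L6: Y=0.000-0.0003660j on G[0,3]
R7: Y=0.002232+0.000j on G[7,0]
I3: z[2]−=0.00456, z[7]+=0.00456
C3: Y=0.000+3.432j on G[7,4]
V1: row V4−V7=20.6, i_V1 at 4,7
solve → V1=-0.2400-3.615j, V2=12.12-6.849j, V3=8.432-4.906j, V4=6.161-5.134j, V5=-0.1279+0.3579j, V6=3.779-4.793j, V7=-14.44-5.134j
aux → i_V1=-0.07034-70.95j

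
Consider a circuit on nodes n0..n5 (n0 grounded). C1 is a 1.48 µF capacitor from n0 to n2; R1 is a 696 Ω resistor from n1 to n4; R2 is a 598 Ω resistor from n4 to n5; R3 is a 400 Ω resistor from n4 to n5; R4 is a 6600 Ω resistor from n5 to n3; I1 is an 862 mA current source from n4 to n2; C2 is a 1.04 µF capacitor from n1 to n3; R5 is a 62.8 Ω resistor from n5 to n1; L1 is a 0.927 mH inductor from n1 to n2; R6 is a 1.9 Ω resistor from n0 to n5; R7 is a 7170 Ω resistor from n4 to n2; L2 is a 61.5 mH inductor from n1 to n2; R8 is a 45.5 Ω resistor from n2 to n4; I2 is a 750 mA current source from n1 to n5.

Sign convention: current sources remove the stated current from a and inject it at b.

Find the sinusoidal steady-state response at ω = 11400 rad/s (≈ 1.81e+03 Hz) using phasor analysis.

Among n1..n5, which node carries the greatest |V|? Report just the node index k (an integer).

4

MNA unknowns: 5 node voltages V₁..V_5
C1: Y=0.000+0.01687j on G[0,2]
R1: Y=0.001437+0.000j on G[1,4]
R2: Y=0.001672+0.000j on G[4,5]
R3: Y=0.002500+0.000j on G[4,5]
R4: Y=0.0001515+0.000j on G[5,3]
I1: z[4]−=0.862, z[2]+=0.862
C2: Y=0.000+0.01186j on G[1,3]
R5: Y=0.01592+0.000j on G[5,1]
L1: Y=0.000-0.09463j on G[1,2]
R6: Y=0.5263+0.000j on G[0,5]
R7: Y=0.0001395+0.000j on G[4,2]
L2: Y=0.000-0.001426j on G[1,2]
R8: Y=0.02198+0.000j on G[2,4]
I2: z[1]−=0.75, z[5]+=0.75
solve → V1=-14.07+13.46j, V2=-16.19+19.27j, V3=-14.23+13.27j, V4=-44.64+16.15j, V5=0.6177+0.5191j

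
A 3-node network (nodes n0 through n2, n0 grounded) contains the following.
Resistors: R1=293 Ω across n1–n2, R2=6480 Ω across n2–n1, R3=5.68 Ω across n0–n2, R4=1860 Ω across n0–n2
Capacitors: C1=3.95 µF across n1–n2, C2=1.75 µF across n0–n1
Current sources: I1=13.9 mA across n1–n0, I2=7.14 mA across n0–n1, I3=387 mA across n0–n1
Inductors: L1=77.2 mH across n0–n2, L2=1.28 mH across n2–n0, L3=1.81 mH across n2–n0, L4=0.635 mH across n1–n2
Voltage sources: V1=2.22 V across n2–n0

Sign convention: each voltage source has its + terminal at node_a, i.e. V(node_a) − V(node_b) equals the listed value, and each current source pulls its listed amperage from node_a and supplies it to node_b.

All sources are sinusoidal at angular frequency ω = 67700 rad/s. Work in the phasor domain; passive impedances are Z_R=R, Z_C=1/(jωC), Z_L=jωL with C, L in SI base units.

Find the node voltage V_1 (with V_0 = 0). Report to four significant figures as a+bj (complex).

Element admittances at ω=67700 rad/s:
  Y(R1) = 0.003413+0.000j S between n1,n2
  Y(C1) = 0.000+0.2674j S between n1,n2
  I1: injects 0.0139 A into n0 (from n1)
  Y(L1) = 0.000-0.0001913j S between n0,n2
  Y(R2) = 0.0001543+0.000j S between n2,n1
  Y(L2) = 0.000-0.01154j S between n2,n0
  Y(L3) = 0.000-0.008161j S between n2,n0
  Y(R3) = 0.1761+0.000j S between n0,n2
  Y(R4) = 0.0005376+0.000j S between n0,n2
  I2: injects 0.00714 A into n1 (from n0)
  Y(L4) = 0.000-0.02326j S between n1,n2
  I3: injects 0.387 A into n1 (from n0)
  Y(C2) = 0.000+0.1185j S between n0,n1
  V1: constraint V(n2)−V(n0) = 2.22
Assemble and solve the 3×3 MNA system:
  V(n1)=1.505-1.056j  V(n2)=2.220+0.000j
  i(V1)=-0.1369-0.1342j

1.505-1.056j V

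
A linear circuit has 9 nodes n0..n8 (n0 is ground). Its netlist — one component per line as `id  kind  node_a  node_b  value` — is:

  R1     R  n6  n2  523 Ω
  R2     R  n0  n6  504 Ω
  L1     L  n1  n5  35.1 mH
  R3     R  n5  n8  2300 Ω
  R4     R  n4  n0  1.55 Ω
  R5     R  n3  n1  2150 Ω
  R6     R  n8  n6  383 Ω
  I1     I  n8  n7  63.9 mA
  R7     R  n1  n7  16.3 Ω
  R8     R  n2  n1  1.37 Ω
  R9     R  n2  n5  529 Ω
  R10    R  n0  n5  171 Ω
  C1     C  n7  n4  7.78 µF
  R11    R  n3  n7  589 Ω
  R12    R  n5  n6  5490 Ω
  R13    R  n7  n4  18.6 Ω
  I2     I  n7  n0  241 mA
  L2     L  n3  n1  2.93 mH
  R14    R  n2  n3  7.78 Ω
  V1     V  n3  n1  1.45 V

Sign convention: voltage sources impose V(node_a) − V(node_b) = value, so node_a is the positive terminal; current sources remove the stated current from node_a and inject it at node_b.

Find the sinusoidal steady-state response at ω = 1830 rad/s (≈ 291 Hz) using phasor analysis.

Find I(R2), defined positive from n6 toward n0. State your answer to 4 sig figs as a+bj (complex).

-0.02848+0.0008017j A

MNA unknowns: 8 node voltages V₁..V_8 plus 1 source current (V1)
R1: Y=0.001912+0.000j on G[6,2]
R2: Y=0.001984+0.000j on G[0,6]
L1: Y=0.000-0.01557j on G[1,5]
R3: Y=0.0004348+0.000j on G[5,8]
R4: Y=0.6452+0.000j on G[4,0]
R5: Y=0.0004651+0.000j on G[3,1]
R6: Y=0.002611+0.000j on G[8,6]
I1: z[8]−=0.0639, z[7]+=0.0639
R7: Y=0.06135+0.000j on G[1,7]
R8: Y=0.7299+0.000j on G[2,1]
R9: Y=0.001890+0.000j on G[2,5]
R10: Y=0.005848+0.000j on G[0,5]
C1: Y=0.000+0.01424j on G[7,4]
R11: Y=0.001698+0.000j on G[3,7]
R12: Y=0.0001821+0.000j on G[5,6]
R13: Y=0.05376+0.000j on G[7,4]
I2: z[7]−=0.241, z[0]+=0.241
L2: Y=0.000-0.1865j on G[3,1]
R14: Y=0.1285+0.000j on G[2,3]
V1: row V3−V1=1.45, i_V1 at 3,1
solve → V1=-3.939+0.6571j, V2=-3.745+0.6572j, V3=-2.489+0.6571j, V4=-0.2976-0.01009j, V5=-3.513+0.9764j, V6=-14.35+0.4040j, V7=-3.664+0.7604j, V8=-33.79+0.4857j
aux → i_V1=-0.1641+0.2706j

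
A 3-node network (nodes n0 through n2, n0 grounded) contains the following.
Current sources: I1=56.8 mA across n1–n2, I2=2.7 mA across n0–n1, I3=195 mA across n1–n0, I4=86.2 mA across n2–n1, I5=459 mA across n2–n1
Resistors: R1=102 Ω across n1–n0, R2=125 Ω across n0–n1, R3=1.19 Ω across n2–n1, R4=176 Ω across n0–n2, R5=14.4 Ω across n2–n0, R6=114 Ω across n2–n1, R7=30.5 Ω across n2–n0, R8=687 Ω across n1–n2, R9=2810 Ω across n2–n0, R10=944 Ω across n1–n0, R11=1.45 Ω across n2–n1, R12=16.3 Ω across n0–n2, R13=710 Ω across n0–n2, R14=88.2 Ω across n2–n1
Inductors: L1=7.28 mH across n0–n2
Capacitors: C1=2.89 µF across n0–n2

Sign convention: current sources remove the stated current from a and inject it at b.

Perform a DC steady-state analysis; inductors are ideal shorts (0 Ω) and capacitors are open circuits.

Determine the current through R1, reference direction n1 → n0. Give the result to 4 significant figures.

0.001849 A

Element admittances at DC:
  I1: injects 0.0568 A into n2 (from n1)
  Y(R1) = 0.009804 S between n1,n0
  Y(R2) = 0.008000 S between n0,n1
  Y(R3) = 0.8403 S between n2,n1
  Y(R4) = 0.005682 S between n0,n2
  Y(R5) = 0.06944 S between n2,n0
  Y(R6) = 0.008772 S between n2,n1
  L1: short n0↔n2 (DC inductor)
  Y(R7) = 0.03279 S between n2,n0
  Y(R8) = 0.001456 S between n1,n2
  Y(R9) = 0.0003559 S between n2,n0
  Y(R10) = 0.001059 S between n1,n0
  Y(R11) = 0.6897 S between n2,n1
  I2: injects 0.0027 A into n1 (from n0)
  I3: injects 0.195 A into n0 (from n1)
  Y(R12) = 0.06135 S between n0,n2
  Y(C1) = 0.000 S between n0,n2
  Y(R13) = 0.001408 S between n0,n2
  I4: injects 0.0862 A into n1 (from n2)
  Y(R14) = 0.01134 S between n2,n1
  I5: injects 0.459 A into n1 (from n2)
Assemble and solve the 3×3 MNA system:
  V(n1)=0.1885  V(n2)=0.000
  i(L1)=0.1959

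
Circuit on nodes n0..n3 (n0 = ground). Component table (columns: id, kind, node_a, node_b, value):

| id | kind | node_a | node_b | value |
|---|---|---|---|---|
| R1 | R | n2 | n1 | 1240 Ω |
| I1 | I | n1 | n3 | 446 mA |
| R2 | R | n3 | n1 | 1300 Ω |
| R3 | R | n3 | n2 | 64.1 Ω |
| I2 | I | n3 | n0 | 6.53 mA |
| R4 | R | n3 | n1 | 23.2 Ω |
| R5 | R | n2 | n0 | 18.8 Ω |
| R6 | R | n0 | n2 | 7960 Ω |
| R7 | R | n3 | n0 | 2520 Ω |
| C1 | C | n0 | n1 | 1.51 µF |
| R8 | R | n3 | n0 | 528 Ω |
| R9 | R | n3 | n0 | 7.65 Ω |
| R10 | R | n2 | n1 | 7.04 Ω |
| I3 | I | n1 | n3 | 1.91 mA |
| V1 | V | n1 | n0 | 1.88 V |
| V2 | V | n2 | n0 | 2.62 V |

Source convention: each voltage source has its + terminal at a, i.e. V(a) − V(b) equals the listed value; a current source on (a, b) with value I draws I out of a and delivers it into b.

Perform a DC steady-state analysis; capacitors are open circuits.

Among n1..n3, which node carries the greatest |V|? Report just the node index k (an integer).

3

MNA unknowns: 3 node voltages V₁..V_3 plus 2 source currents (V1, V2)
R1: Y=0.0008065 on G[2,1]
I1: z[1]−=0.446, z[3]+=0.446
R2: Y=0.0007692 on G[3,1]
R3: Y=0.01560 on G[3,2]
I2: z[3]−=0.00653, z[0]+=0.00653
R4: Y=0.04310 on G[3,1]
R5: Y=0.05319 on G[2,0]
R6: Y=0.0001256 on G[0,2]
R7: Y=0.0003968 on G[3,0]
C1: Y=0.000 on G[0,1]
R8: Y=0.001894 on G[3,0]
R9: Y=0.1307 on G[3,0]
R10: Y=0.1420 on G[2,1]
I3: z[1]−=0.00191, z[3]+=0.00191
V1: row V1−V0=1.88, i_V1 at 1,0
V2: row V2−V0=2.62, i_V2 at 2,0
solve → V1=1.880, V2=2.620, V3=2.934
aux → i_V1=-0.2960, i_V2=-0.2405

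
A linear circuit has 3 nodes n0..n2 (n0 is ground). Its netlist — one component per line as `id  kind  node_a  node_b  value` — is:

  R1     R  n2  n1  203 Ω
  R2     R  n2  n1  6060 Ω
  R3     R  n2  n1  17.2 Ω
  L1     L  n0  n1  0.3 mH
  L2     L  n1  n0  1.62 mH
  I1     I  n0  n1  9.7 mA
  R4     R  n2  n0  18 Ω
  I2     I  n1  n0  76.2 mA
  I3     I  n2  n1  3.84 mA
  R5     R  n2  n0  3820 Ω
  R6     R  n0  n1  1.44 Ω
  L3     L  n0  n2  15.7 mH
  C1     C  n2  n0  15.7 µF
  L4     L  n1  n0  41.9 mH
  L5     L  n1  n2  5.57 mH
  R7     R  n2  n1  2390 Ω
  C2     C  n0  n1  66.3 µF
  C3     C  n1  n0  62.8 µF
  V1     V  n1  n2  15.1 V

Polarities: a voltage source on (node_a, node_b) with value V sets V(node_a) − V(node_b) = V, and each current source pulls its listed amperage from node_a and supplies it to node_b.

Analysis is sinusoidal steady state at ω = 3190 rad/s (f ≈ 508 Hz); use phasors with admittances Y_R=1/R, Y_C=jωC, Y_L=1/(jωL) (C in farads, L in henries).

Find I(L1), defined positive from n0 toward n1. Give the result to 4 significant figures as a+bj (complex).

-0.8342+0.1874j A

MNA unknowns: 2 node voltages V₁..V_2 plus 1 source current (V1)
R1: Y=0.004926+0.000j on G[2,1]
R2: Y=0.0001650+0.000j on G[2,1]
R3: Y=0.05814+0.000j on G[2,1]
L1: Y=0.000-1.045j on G[0,1]
L2: Y=0.000-0.1935j on G[1,0]
I1: z[0]−=0.0097, z[1]+=0.0097
R4: Y=0.05556+0.000j on G[2,0]
I2: z[1]−=0.0762, z[0]+=0.0762
I3: z[2]−=0.00384, z[1]+=0.00384
R5: Y=0.0002618+0.000j on G[2,0]
R6: Y=0.6944+0.000j on G[0,1]
L3: Y=0.000-0.01997j on G[0,2]
C1: Y=0.000+0.05008j on G[2,0]
L4: Y=0.000-0.007482j on G[1,0]
L5: Y=0.000-0.05628j on G[1,2]
R7: Y=0.0004184+0.000j on G[2,1]
C2: Y=0.000+0.2115j on G[0,1]
C3: Y=0.000+0.2003j on G[1,0]
V1: row V1−V2=15.1, i_V1 at 1,2
solve → V1=0.1793+0.7983j, V2=-14.92+0.7983j
aux → i_V1=-1.814+0.4450j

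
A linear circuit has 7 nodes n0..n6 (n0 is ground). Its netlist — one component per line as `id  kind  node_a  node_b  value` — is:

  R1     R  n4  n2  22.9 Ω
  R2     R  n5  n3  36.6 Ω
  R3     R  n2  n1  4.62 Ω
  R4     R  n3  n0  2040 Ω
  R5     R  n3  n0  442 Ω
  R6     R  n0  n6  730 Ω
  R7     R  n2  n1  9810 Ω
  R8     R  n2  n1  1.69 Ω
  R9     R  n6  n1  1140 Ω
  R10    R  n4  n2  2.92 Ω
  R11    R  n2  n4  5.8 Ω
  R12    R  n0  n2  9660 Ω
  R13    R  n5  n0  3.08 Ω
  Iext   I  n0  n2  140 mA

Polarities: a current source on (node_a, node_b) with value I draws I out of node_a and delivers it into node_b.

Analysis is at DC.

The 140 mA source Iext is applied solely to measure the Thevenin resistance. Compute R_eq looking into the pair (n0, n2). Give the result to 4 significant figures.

R_eq = 1568. Ω

MNA unknowns: 6 node voltages V₁..V_6
R1: Y=0.04367 on G[4,2]
R2: Y=0.02732 on G[5,3]
R3: Y=0.2165 on G[2,1]
R4: Y=0.0004902 on G[3,0]
R5: Y=0.002262 on G[3,0]
R6: Y=0.001370 on G[0,6]
R7: Y=0.0001019 on G[2,1]
R8: Y=0.5917 on G[2,1]
R9: Y=0.0008772 on G[6,1]
R10: Y=0.3425 on G[4,2]
R11: Y=0.1724 on G[2,4]
R12: Y=0.0001035 on G[0,2]
R13: Y=0.3247 on G[5,0]
Iext: z[0]−=0.14, z[2]+=0.14
solve → V1=219.3, V2=219.5, V3=0.000, V4=219.5, V5=0.000, V6=85.62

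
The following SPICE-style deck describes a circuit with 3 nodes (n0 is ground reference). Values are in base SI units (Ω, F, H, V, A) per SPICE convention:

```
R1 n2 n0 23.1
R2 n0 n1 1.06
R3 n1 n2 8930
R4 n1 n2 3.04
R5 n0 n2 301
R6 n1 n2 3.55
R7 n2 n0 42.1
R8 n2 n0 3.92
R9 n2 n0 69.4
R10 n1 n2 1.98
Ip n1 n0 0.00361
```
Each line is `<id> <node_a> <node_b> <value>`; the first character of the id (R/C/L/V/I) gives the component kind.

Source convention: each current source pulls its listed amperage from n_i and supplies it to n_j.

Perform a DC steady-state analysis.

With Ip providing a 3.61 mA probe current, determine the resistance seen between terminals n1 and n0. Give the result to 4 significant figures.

Apply KCL at each of the 2 non-ground nodes and solve the resulting linear system.
Node n1: branches {R2, R3, R4, R6, R10, Ip} → V_1 = -0.002999
Node n2: branches {R1, R3, R4, R5, R6, R7, R8, R9, R10} → V_2 = -0.002298

R_eq = 0.8306 Ω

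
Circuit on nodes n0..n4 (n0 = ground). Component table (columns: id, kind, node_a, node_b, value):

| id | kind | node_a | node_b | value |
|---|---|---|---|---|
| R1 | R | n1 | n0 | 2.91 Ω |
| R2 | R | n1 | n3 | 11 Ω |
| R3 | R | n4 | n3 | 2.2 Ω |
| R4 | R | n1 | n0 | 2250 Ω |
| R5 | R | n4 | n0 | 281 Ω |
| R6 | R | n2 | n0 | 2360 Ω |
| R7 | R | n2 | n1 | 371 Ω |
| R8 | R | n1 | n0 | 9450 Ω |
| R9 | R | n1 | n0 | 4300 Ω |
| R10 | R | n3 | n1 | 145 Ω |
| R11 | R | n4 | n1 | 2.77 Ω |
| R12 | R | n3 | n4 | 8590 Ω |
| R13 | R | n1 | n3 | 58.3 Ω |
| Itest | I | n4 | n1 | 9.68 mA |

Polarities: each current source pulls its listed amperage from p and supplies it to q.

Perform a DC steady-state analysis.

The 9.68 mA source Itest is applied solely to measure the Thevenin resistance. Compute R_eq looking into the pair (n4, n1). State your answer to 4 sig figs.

R_eq = 2.192 Ω

MNA unknowns: 4 node voltages V₁..V_4
R1: Y=0.3436 on G[1,0]
R2: Y=0.09091 on G[1,3]
R3: Y=0.4545 on G[4,3]
R4: Y=0.0004444 on G[1,0]
R5: Y=0.003559 on G[4,0]
R6: Y=0.0004237 on G[2,0]
R7: Y=0.002695 on G[2,1]
R8: Y=0.0001058 on G[1,0]
R9: Y=0.0002326 on G[1,0]
R10: Y=0.006897 on G[3,1]
R11: Y=0.3610 on G[4,1]
R12: Y=0.0001164 on G[3,4]
R13: Y=0.01715 on G[1,3]
Itest: z[4]−=0.00968, z[1]+=0.00968
solve → V1=0.0002167, V2=0.0001873, V3=-0.01672, V4=-0.02100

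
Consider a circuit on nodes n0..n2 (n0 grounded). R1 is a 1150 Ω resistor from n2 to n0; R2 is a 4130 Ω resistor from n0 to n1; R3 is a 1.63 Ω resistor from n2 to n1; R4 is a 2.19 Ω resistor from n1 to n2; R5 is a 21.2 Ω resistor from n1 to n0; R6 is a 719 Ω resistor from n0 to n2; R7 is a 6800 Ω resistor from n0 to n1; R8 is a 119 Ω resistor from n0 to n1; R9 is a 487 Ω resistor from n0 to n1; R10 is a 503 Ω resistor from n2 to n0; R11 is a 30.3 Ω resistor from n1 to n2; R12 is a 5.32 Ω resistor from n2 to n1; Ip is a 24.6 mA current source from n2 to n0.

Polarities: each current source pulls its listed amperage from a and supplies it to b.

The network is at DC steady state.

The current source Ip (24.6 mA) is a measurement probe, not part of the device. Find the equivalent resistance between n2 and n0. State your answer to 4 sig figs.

R_eq = 16.73 Ω

Element admittances at DC:
  Y(R1) = 0.0008696 S between n2,n0
  Y(R2) = 0.0002421 S between n0,n1
  Y(R3) = 0.6135 S between n2,n1
  Y(R4) = 0.4566 S between n1,n2
  Y(R5) = 0.04717 S between n1,n0
  Y(R6) = 0.001391 S between n0,n2
  Y(R7) = 0.0001471 S between n0,n1
  Y(R8) = 0.008403 S between n0,n1
  Y(R9) = 0.002053 S between n0,n1
  Y(R10) = 0.001988 S between n2,n0
  Y(R11) = 0.03300 S between n1,n2
  Y(R12) = 0.1880 S between n2,n1
  Ip: injects 0.0246 A into n0 (from n2)
Assemble and solve the 2×2 MNA system:
  V(n1)=-0.3939  V(n2)=-0.4116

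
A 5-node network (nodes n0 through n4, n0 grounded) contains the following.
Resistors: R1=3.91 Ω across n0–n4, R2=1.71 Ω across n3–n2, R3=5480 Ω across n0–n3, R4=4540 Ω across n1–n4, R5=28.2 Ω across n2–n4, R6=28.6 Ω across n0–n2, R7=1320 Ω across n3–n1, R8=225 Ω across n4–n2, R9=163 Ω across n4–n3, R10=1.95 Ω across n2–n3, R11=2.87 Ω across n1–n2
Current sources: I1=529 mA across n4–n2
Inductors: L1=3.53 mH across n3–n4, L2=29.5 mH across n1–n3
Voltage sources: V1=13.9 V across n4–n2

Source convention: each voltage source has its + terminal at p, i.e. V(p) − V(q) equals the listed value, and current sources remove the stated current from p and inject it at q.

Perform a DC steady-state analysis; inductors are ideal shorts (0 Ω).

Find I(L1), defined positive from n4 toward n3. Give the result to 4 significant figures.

20.10 A

Element admittances at DC:
  Y(R1) = 0.2558 S between n0,n4
  Y(R2) = 0.5848 S between n3,n2
  Y(R3) = 0.0001825 S between n0,n3
  Y(R4) = 0.0002203 S between n1,n4
  Y(R5) = 0.03546 S between n2,n4
  I1: injects 0.529 A into n2 (from n4)
  Y(R6) = 0.03497 S between n0,n2
  Y(R7) = 0.0007576 S between n3,n1
  Y(R8) = 0.004444 S between n4,n2
  L1: short n3↔n4 (DC inductor)
  Y(R9) = 0.006135 S between n4,n3
  Y(R10) = 0.5128 S between n2,n3
  Y(R11) = 0.3484 S between n1,n2
  L2: short n1↔n3 (DC inductor)
  V1: constraint V(n4)−V(n2) = 13.9
Assemble and solve the 7×7 MNA system:
  V(n1)=1.671  V(n2)=-12.23  V(n3)=1.671  V(n4)=1.671
  i(L1)=-20.10  i(L2)=-4.843  i(V1)=-21.61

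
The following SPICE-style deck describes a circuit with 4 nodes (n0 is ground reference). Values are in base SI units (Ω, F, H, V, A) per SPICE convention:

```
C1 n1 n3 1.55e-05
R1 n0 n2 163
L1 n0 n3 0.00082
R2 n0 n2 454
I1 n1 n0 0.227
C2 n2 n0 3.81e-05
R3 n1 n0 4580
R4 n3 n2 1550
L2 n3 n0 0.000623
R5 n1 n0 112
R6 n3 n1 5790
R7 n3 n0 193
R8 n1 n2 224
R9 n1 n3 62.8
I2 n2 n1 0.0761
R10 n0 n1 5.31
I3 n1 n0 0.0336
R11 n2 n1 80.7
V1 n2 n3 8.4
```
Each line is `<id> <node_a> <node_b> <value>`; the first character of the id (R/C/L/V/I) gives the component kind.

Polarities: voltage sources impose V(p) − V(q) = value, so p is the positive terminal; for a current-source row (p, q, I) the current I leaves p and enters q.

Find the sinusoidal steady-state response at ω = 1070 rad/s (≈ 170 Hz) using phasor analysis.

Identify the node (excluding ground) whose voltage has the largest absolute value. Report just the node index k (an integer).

2

Apply KCL at each of the 3 non-ground nodes and solve the resulting linear system.
Node n1: branches {C1, I1, R3, R5, R6, R8, R9, I2, R10, I3, R11} → V_1 = -0.1588+0.004327j
Node n2: branches {R1, R2, C2, R4, R8, I2, R11, V1} → V_2 = 8.531-0.1158j
Node n3: branches {C1, L1, R4, L2, R6, R7, R9, V1} → V_3 = 0.1315-0.1158j
Source currents: i(V1)=-0.3039-0.3448j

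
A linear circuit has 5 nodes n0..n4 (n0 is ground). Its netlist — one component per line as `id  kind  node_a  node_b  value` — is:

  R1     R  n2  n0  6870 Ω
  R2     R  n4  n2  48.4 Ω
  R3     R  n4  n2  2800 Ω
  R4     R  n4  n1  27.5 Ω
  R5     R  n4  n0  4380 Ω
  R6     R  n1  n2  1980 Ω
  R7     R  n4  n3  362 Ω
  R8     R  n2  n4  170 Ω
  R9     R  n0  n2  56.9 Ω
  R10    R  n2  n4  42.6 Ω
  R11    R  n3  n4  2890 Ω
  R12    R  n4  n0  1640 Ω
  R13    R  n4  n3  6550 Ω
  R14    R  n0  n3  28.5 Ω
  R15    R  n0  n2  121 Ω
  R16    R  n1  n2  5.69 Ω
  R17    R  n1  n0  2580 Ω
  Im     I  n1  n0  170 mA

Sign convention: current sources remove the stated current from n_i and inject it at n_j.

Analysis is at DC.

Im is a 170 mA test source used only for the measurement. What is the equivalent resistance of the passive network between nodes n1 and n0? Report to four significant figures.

Apply KCL at each of the 4 non-ground nodes and solve the resulting linear system.
Node n1: branches {R4, R6, R16, R17, Im} → V_1 = -6.412
Node n2: branches {R1, R2, R3, R6, R8, R9, R10, R15, R16} → V_2 = -5.609
Node n3: branches {R7, R11, R13, R14} → V_3 = -0.4843
Node n4: branches {R2, R3, R4, R5, R7, R8, R10, R11, R12, R13} → V_4 = -5.695

R_eq = 37.72 Ω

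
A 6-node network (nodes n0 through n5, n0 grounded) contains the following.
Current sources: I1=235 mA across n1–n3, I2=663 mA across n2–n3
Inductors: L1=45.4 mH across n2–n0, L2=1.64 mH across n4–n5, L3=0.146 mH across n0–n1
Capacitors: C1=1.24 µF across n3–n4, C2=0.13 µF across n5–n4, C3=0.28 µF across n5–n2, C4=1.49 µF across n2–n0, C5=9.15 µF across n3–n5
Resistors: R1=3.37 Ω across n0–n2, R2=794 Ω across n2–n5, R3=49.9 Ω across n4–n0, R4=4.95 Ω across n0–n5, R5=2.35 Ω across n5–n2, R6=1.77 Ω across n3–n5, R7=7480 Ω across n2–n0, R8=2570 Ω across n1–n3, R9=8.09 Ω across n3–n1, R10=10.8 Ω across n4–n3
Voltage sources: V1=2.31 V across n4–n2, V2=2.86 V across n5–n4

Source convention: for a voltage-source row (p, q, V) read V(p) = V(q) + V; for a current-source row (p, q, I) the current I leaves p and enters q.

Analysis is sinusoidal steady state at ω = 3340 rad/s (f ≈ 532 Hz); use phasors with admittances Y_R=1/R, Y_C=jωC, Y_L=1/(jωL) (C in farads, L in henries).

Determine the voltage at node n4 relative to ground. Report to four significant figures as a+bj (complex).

-0.08858+0.01262j V

Element admittances at ω=3340 rad/s:
  I1: injects 0.235 A into n3 (from n1)
  Y(L1) = 0.000-0.006595j S between n2,n0
  Y(L2) = 0.000-0.1826j S between n4,n5
  Y(C1) = 0.000+0.004142j S between n3,n4
  Y(C2) = 0.000+0.0004342j S between n5,n4
  Y(R1) = 0.2967+0.000j S between n0,n2
  Y(C3) = 0.000+0.0009352j S between n5,n2
  Y(C4) = 0.000+0.004977j S between n2,n0
  Y(C5) = 0.000+0.03056j S between n3,n5
  Y(R2) = 0.001259+0.000j S between n2,n5
  Y(R3) = 0.02004+0.000j S between n4,n0
  Y(R4) = 0.2020+0.000j S between n0,n5
  Y(R5) = 0.4255+0.000j S between n5,n2
  Y(L3) = 0.000-2.051j S between n0,n1
  Y(R6) = 0.5650+0.000j S between n3,n5
  Y(R7) = 0.0001337+0.000j S between n2,n0
  I2: injects 0.663 A into n3 (from n2)
  Y(R8) = 0.0003891+0.000j S between n1,n3
  Y(R9) = 0.1236+0.000j S between n3,n1
  Y(R10) = 0.09259+0.000j S between n4,n3
  V1: constraint V(n4)−V(n2) = 2.31
  V2: constraint V(n5)−V(n4) = 2.86
Assemble and solve the 7×7 MNA system:
  V(n1)=0.005087+0.07507j  V(n2)=-2.399+0.01262j  V(n3)=3.142-0.009066j  V(n4)=-0.08858+0.01262j  V(n5)=2.771+0.01262j
  i(V1)=-2.256+0.002794j  i(V2)=-2.557+0.5126j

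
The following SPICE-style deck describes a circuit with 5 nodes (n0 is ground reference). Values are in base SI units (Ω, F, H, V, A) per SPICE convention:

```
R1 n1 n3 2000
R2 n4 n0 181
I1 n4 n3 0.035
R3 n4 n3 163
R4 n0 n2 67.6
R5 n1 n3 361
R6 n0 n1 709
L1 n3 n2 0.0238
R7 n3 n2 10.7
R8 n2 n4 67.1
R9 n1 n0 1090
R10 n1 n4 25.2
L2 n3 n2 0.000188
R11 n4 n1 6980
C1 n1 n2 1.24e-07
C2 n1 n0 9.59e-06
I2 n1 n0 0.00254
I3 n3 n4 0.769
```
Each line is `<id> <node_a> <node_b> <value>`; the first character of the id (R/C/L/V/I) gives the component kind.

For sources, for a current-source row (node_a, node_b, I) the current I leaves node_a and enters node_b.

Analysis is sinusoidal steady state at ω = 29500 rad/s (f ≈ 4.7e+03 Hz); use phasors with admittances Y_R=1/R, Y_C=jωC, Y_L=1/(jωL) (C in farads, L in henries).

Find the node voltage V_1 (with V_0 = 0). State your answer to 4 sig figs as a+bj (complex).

Apply KCL at each of the 4 non-ground nodes and solve the resulting linear system.
Node n1: branches {R1, R5, R6, R9, R10, R11, C1, C2, I2} → V_1 = -0.09371-0.6525j
Node n2: branches {R4, L1, R7, R8, L2, C1} → V_2 = -14.93+1.898j
Node n3: branches {R1, I1, R3, R5, L1, R7, L2, I3} → V_3 = -16.16-0.4667j
Node n4: branches {R2, I1, R3, R8, R10, R11, I3} → V_4 = 6.154-0.008496j

-0.09371-0.6525j V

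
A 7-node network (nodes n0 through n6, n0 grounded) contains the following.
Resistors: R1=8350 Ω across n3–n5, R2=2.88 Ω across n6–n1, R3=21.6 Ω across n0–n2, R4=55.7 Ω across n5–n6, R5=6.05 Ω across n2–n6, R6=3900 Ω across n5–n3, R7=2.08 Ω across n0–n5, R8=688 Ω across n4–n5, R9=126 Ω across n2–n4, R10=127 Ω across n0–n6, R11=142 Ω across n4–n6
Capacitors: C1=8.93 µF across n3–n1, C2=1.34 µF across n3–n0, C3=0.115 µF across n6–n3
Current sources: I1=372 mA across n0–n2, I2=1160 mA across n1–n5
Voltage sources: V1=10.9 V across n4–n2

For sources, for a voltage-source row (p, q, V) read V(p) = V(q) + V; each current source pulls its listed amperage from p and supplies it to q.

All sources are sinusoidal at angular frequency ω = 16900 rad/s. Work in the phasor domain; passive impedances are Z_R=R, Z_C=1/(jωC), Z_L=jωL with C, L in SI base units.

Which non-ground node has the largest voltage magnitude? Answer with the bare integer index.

1

MNA unknowns: 6 node voltages V₁..V_6 plus 1 source current (V1)
R1: Y=0.0001198+0.000j on G[3,5]
C1: Y=0.000+0.1509j on G[3,1]
R2: Y=0.3472+0.000j on G[6,1]
I1: z[0]−=0.372, z[2]+=0.372
R3: Y=0.04630+0.000j on G[0,2]
C2: Y=0.000+0.02265j on G[3,0]
R4: Y=0.01795+0.000j on G[5,6]
R5: Y=0.1653+0.000j on G[2,6]
R6: Y=0.0002564+0.000j on G[5,3]
R7: Y=0.4808+0.000j on G[0,5]
R8: Y=0.001453+0.000j on G[4,5]
R9: Y=0.007937+0.000j on G[2,4]
R10: Y=0.007874+0.000j on G[0,6]
I2: z[1]−=1.16, z[5]+=1.16
C3: Y=0.000+0.001943j on G[6,3]
R11: Y=0.007042+0.000j on G[4,6]
V1: row V4−V2=10.9, i_V1 at 4,2
solve → V1=-14.39+5.325j, V2=-7.617+3.531j, V3=-12.51+4.598j, V4=3.283+3.531j, V5=1.910+0.1754j, V6=-11.36+4.508j
aux → i_V1=-0.1917+0.002002j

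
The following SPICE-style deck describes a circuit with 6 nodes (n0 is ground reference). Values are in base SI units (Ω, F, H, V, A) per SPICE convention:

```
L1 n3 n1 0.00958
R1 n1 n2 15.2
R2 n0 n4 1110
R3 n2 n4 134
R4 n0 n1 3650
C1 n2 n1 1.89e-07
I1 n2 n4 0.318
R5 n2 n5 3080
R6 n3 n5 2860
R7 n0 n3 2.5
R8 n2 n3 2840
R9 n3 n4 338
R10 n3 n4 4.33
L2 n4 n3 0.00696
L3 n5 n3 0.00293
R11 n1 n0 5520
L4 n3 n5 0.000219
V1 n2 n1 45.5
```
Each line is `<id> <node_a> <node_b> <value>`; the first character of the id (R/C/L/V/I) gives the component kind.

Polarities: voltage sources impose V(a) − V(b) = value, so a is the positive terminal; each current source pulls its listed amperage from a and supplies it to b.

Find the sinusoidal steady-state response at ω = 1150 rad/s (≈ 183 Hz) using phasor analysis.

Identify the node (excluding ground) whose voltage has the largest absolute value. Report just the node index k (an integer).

2

Apply KCL at each of the 5 non-ground nodes and solve the resulting linear system.
Node n1: branches {L1, R1, R4, C1, R11, V1} → V_1 = -0.7734-7.322j
Node n2: branches {R1, R3, C1, I1, R5, R8, V1} → V_2 = 44.73-7.322j
Node n3: branches {L1, R6, R7, R8, R9, R10, L2, L3, L4} → V_3 = -0.004104+0.006250j
Node n4: branches {R2, R3, I1, R9, R10, L2} → V_4 = 2.213+0.9239j
Node n5: branches {R5, R6, L3, L4} → V_5 = -0.003546+0.009654j
Source currents: i(V1)=-3.659+0.05661j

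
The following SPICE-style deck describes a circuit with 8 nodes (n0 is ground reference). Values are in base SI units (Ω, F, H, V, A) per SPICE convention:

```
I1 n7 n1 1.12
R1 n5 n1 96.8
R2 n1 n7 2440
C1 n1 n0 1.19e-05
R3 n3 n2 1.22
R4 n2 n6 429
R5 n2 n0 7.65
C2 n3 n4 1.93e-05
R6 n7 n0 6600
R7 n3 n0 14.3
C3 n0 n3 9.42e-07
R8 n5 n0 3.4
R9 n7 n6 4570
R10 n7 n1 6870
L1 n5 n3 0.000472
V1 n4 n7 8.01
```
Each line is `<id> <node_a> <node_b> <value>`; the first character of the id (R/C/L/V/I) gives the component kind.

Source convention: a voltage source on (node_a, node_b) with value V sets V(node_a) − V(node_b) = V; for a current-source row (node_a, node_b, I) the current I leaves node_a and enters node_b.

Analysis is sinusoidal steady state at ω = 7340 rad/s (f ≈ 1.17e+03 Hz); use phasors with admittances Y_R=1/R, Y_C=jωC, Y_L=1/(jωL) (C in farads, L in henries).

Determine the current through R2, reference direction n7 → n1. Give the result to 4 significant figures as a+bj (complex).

MNA unknowns: 7 node voltages V₁..V_7 plus 1 source current (V1)
I1: z[7]−=1.12, z[1]+=1.12
R1: Y=0.01033+0.000j on G[5,1]
R2: Y=0.0004098+0.000j on G[1,7]
C1: Y=0.000+0.08735j on G[1,0]
R3: Y=0.8197+0.000j on G[3,2]
R4: Y=0.002331+0.000j on G[2,6]
R5: Y=0.1307+0.000j on G[2,0]
C2: Y=0.000+0.1417j on G[3,4]
R6: Y=0.0001515+0.000j on G[7,0]
R7: Y=0.06993+0.000j on G[3,0]
C3: Y=0.000+0.006914j on G[0,3]
R8: Y=0.2941+0.000j on G[5,0]
R9: Y=0.0002188+0.000j on G[7,6]
R10: Y=0.0001456+0.000j on G[7,1]
L1: Y=0.000-0.2886j on G[5,3]
V1: row V4−V7=8.01, i_V1 at 4,7
solve → V1=1.638-12.32j, V2=-2.495-1.317j, V3=-2.891-1.529j, V4=-2.982+6.304j, V5=-1.894+0.5272j, V6=-3.224-0.6632j, V7=-10.99+6.304j
aux → i_V1=1.110+0.01283j

-0.005176+0.007635j A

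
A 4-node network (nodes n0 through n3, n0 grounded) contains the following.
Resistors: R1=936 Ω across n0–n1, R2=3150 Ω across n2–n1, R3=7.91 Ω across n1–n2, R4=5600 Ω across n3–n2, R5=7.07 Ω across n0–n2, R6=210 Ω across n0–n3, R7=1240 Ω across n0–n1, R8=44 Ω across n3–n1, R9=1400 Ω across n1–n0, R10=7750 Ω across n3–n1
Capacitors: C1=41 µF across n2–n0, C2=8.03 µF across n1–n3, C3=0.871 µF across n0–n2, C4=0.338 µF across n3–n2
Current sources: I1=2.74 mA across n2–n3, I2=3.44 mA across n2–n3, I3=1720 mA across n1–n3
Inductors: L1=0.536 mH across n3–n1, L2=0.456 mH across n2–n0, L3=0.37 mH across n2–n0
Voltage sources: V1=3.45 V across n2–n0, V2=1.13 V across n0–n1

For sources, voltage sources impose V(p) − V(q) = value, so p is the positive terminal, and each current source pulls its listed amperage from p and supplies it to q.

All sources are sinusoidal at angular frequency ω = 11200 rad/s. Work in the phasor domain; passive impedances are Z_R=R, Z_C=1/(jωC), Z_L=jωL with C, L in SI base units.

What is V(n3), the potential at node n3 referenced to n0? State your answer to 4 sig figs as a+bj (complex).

6.582+20.84j V

Element admittances at ω=11200 rad/s:
  Y(R1) = 0.001068+0.000j S between n0,n1
  Y(R2) = 0.0003175+0.000j S between n2,n1
  Y(C1) = 0.000+0.4592j S between n2,n0
  Y(R3) = 0.1264+0.000j S between n1,n2
  I1: injects 0.00274 A into n3 (from n2)
  Y(R4) = 0.0001786+0.000j S between n3,n2
  Y(C2) = 0.000+0.08994j S between n1,n3
  Y(R5) = 0.1414+0.000j S between n0,n2
  Y(L1) = 0.000-0.1666j S between n3,n1
  Y(L2) = 0.000-0.1958j S between n2,n0
  Y(R6) = 0.004762+0.000j S between n0,n3
  Y(C3) = 0.000+0.009755j S between n0,n2
  Y(C4) = 0.000+0.003786j S between n3,n2
  Y(R7) = 0.0008065+0.000j S between n0,n1
  Y(L3) = 0.000-0.2413j S between n2,n0
  I2: injects 0.00344 A into n3 (from n2)
  Y(R8) = 0.02273+0.000j S between n3,n1
  Y(R9) = 0.0007143+0.000j S between n1,n0
  I3: injects 1.72 A into n3 (from n1)
  Y(R10) = 0.0001290+0.000j S between n3,n1
  V1: constraint V(n2)−V(n0) = 3.45
  V2: constraint V(n0)−V(n1) = 1.13
Assemble and solve the 5×5 MNA system:
  V(n1)=-1.130+0.000j  V(n2)=3.450+0.000j  V(n3)=6.582+20.84j
  i(V1)=-1.153-0.09427j  i(V2)=-0.6366+0.1148j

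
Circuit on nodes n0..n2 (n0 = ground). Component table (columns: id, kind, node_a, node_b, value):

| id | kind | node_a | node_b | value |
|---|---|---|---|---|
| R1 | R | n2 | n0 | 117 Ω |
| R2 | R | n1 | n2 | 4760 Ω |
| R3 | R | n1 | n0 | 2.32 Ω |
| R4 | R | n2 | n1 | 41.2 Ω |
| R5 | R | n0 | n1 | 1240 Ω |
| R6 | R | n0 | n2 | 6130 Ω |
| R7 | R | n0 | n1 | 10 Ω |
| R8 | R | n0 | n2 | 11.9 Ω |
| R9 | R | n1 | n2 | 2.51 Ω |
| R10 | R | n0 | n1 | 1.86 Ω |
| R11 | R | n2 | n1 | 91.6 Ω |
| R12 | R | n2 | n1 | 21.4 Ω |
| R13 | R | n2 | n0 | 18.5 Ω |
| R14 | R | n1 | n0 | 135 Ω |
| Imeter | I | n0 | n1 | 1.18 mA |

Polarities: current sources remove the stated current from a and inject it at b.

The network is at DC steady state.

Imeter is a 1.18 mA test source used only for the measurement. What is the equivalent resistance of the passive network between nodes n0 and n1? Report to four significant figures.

R_eq = 0.8408 Ω

Element admittances at DC:
  Y(R1) = 0.008547 S between n2,n0
  Y(R2) = 0.0002101 S between n1,n2
  Y(R3) = 0.4310 S between n1,n0
  Y(R4) = 0.02427 S between n2,n1
  Y(R5) = 0.0008065 S between n0,n1
  Y(R6) = 0.0001631 S between n0,n2
  Y(R7) = 0.1000 S between n0,n1
  Y(R8) = 0.08403 S between n0,n2
  Y(R9) = 0.3984 S between n1,n2
  Y(R10) = 0.5376 S between n0,n1
  Y(R11) = 0.01092 S between n2,n1
  Y(R12) = 0.04673 S between n2,n1
  Y(R13) = 0.05405 S between n2,n0
  Y(R14) = 0.007407 S between n1,n0
  Imeter: injects 0.00118 A into n1 (from n0)
Assemble and solve the 2×2 MNA system:
  V(n1)=0.0009922  V(n2)=0.0007600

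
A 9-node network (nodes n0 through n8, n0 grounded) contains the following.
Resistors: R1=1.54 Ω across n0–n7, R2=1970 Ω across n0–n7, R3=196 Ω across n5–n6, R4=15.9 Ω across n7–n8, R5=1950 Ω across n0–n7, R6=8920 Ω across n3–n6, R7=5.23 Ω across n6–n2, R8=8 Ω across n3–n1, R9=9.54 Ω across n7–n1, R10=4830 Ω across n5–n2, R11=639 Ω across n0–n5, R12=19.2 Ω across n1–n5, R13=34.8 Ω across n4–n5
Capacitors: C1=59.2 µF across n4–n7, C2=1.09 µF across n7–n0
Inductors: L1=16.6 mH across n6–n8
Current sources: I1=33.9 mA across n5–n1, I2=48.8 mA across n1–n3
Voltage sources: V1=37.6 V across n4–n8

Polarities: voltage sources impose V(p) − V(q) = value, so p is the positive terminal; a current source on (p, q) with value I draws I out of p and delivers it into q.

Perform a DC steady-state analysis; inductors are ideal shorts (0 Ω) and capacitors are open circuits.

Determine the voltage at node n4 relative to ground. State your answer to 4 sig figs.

Element admittances at DC:
  Y(R1) = 0.6494 S between n0,n7
  Y(R2) = 0.0005076 S between n0,n7
  Y(C1) = 0.000 S between n4,n7
  Y(R3) = 0.005102 S between n5,n6
  Y(R4) = 0.06289 S between n7,n8
  L1: short n6↔n8 (DC inductor)
  Y(R5) = 0.0005128 S between n0,n7
  Y(R6) = 0.0001121 S between n3,n6
  Y(R7) = 0.1912 S between n6,n2
  I1: injects 0.0339 A into n1 (from n5)
  Y(R8) = 0.1250 S between n3,n1
  Y(R9) = 0.1048 S between n7,n1
  I2: injects 0.0488 A into n3 (from n1)
  Y(R10) = 0.0002070 S between n5,n2
  Y(R11) = 0.001565 S between n0,n5
  Y(R12) = 0.05208 S between n1,n5
  Y(C2) = 0.000 S between n7,n0
  Y(R13) = 0.02874 S between n4,n5
  V1: constraint V(n4)−V(n8) = 37.6
Assemble and solve the 10×10 MNA system:
  V(n1)=4.033  V(n2)=-7.064  V(n3)=4.413  V(n4)=30.52  V(n5)=11.58  V(n6)=-7.084  V(n7)=-0.02786  V(n8)=-7.084
  i(L1)=0.1004  i(V1)=-0.5442

30.52 V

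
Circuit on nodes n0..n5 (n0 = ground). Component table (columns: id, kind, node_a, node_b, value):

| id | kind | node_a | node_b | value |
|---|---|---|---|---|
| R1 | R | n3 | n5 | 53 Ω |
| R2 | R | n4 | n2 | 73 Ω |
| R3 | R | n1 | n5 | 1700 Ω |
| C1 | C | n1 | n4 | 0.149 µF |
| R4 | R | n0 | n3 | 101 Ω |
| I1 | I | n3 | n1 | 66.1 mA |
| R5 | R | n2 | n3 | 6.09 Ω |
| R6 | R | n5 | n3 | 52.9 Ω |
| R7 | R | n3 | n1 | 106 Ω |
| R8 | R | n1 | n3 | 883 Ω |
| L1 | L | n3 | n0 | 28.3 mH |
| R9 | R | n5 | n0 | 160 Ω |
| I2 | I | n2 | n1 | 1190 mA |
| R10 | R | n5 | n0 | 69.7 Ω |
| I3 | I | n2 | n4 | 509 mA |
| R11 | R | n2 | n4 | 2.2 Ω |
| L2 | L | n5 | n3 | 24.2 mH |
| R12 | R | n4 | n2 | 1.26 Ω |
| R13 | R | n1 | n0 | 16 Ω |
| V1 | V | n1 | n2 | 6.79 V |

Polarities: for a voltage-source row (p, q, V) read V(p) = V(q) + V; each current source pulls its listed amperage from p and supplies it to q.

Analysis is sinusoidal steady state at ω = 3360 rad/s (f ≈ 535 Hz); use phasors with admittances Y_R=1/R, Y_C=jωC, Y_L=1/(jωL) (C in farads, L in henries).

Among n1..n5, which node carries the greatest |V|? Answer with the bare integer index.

MNA unknowns: 5 node voltages V₁..V_5 plus 1 source current (V1)
R1: Y=0.01887+0.000j on G[3,5]
R2: Y=0.01370+0.000j on G[4,2]
R3: Y=0.0005882+0.000j on G[1,5]
C1: Y=0.000+0.0005006j on G[1,4]
R4: Y=0.009901+0.000j on G[0,3]
I1: z[3]−=0.0661, z[1]+=0.0661
R5: Y=0.1642+0.000j on G[2,3]
R6: Y=0.01890+0.000j on G[5,3]
R7: Y=0.009434+0.000j on G[3,1]
R8: Y=0.001133+0.000j on G[1,3]
L1: Y=0.000-0.01052j on G[3,0]
R9: Y=0.006250+0.000j on G[5,0]
I2: z[2]−=1.19, z[1]+=1.19
R10: Y=0.01435+0.000j on G[5,0]
I3: z[2]−=0.509, z[4]+=0.509
R11: Y=0.4545+0.000j on G[2,4]
L2: Y=0.000-0.01230j on G[5,3]
R12: Y=0.7937+0.000j on G[4,2]
R13: Y=0.06250+0.000j on G[1,0]
V1: row V1−V2=6.79, i_V1 at 1,2
solve → V1=1.765-0.5522j, V2=-5.025-0.5522j, V3=-4.345-0.7509j, V4=-4.621-0.5497j, V5=-2.885-0.1820j
aux → i_V1=1.078+0.02943j

2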